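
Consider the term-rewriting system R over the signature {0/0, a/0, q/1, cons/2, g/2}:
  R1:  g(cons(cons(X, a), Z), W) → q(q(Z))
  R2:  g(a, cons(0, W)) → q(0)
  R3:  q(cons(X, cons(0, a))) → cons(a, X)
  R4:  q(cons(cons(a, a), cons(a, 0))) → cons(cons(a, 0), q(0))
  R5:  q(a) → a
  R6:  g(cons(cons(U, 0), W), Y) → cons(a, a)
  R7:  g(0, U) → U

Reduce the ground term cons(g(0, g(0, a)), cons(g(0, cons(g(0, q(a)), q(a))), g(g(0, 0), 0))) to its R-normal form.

cons(a, cons(cons(a, a), 0))

1. cons(g(0, g(0, a)), cons(g(0, cons(g(0, q(a)), q(a))), g(g(0, 0), 0)))  →  cons(g(0, a), cons(g(0, cons(g(0, q(a)), q(a))), g(g(0, 0), 0)))   [R7 at 1]
2. cons(g(0, a), cons(g(0, cons(g(0, q(a)), q(a))), g(g(0, 0), 0)))  →  cons(a, cons(g(0, cons(g(0, q(a)), q(a))), g(g(0, 0), 0)))   [R7 at 1]
3. cons(a, cons(g(0, cons(g(0, q(a)), q(a))), g(g(0, 0), 0)))  →  cons(a, cons(cons(g(0, q(a)), q(a)), g(g(0, 0), 0)))   [R7 at 2.1]
4. cons(a, cons(cons(g(0, q(a)), q(a)), g(g(0, 0), 0)))  →  cons(a, cons(cons(q(a), q(a)), g(g(0, 0), 0)))   [R7 at 2.1.1]
5. cons(a, cons(cons(q(a), q(a)), g(g(0, 0), 0)))  →  cons(a, cons(cons(a, q(a)), g(g(0, 0), 0)))   [R5 at 2.1.1]
6. cons(a, cons(cons(a, q(a)), g(g(0, 0), 0)))  →  cons(a, cons(cons(a, a), g(g(0, 0), 0)))   [R5 at 2.1.2]
7. cons(a, cons(cons(a, a), g(g(0, 0), 0)))  →  cons(a, cons(cons(a, a), g(0, 0)))   [R7 at 2.2.1]
8. cons(a, cons(cons(a, a), g(0, 0)))  →  cons(a, cons(cons(a, a), 0))   [R7 at 2.2]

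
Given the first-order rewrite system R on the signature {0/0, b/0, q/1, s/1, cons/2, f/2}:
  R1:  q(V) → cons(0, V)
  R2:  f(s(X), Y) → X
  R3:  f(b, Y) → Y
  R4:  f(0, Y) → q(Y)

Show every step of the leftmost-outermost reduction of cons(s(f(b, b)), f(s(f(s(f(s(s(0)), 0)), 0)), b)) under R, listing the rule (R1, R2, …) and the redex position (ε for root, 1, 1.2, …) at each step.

1. cons(s(f(b, b)), f(s(f(s(f(s(s(0)), 0)), 0)), b))  →  cons(s(b), f(s(f(s(f(s(s(0)), 0)), 0)), b))   [R3 at 1.1]
2. cons(s(b), f(s(f(s(f(s(s(0)), 0)), 0)), b))  →  cons(s(b), f(s(f(s(s(0)), 0)), 0))   [R2 at 2]
3. cons(s(b), f(s(f(s(s(0)), 0)), 0))  →  cons(s(b), f(s(s(0)), 0))   [R2 at 2]
4. cons(s(b), f(s(s(0)), 0))  →  cons(s(b), s(0))   [R2 at 2]

cons(s(b), s(0))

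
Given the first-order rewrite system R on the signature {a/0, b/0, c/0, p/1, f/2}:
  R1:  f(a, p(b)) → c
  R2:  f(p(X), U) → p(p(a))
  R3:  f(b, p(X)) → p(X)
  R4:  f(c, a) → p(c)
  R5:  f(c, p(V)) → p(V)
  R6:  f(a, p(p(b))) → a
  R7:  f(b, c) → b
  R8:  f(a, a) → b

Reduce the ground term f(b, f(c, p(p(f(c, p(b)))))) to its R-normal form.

p(p(p(b)))

1. f(b, f(c, p(p(f(c, p(b))))))  →  f(b, p(p(f(c, p(b)))))   [R5 at 2]
2. f(b, p(p(f(c, p(b)))))  →  p(p(f(c, p(b))))   [R3 at ε]
3. p(p(f(c, p(b))))  →  p(p(p(b)))   [R5 at 1.1]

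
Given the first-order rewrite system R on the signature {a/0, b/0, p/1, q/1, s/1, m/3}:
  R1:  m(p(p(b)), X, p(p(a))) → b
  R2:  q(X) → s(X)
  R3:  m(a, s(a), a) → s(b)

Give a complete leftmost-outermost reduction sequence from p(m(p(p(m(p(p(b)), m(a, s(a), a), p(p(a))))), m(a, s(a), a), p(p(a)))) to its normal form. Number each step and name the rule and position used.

1. p(m(p(p(m(p(p(b)), m(a, s(a), a), p(p(a))))), m(a, s(a), a), p(p(a))))  →  p(m(p(p(b)), m(a, s(a), a), p(p(a))))   [R1 at 1.1.1.1]
2. p(m(p(p(b)), m(a, s(a), a), p(p(a))))  →  p(b)   [R1 at 1]

p(b)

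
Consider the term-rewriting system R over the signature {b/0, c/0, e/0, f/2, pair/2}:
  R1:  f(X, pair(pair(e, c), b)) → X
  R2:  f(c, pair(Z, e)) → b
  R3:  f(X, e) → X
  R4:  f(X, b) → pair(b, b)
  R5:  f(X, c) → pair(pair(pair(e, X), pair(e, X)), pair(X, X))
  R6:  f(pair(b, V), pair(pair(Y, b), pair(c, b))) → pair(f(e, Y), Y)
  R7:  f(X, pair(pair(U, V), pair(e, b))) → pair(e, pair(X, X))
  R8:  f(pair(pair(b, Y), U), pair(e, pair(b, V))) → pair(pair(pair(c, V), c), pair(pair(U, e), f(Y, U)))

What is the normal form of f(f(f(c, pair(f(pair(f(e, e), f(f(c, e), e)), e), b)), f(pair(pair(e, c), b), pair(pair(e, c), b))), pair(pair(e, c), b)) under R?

c

1. f(f(f(c, pair(f(pair(f(e, e), f(f(c, e), e)), e), b)), f(pair(pair(e, c), b), pair(pair(e, c), b))), pair(pair(e, c), b))  →  f(f(c, pair(f(pair(f(e, e), f(f(c, e), e)), e), b)), f(pair(pair(e, c), b), pair(pair(e, c), b)))   [R1 at ε]
2. f(f(c, pair(f(pair(f(e, e), f(f(c, e), e)), e), b)), f(pair(pair(e, c), b), pair(pair(e, c), b)))  →  f(f(c, pair(pair(f(e, e), f(f(c, e), e)), b)), f(pair(pair(e, c), b), pair(pair(e, c), b)))   [R3 at 1.2.1]
3. f(f(c, pair(pair(f(e, e), f(f(c, e), e)), b)), f(pair(pair(e, c), b), pair(pair(e, c), b)))  →  f(f(c, pair(pair(e, f(f(c, e), e)), b)), f(pair(pair(e, c), b), pair(pair(e, c), b)))   [R3 at 1.2.1.1]
4. f(f(c, pair(pair(e, f(f(c, e), e)), b)), f(pair(pair(e, c), b), pair(pair(e, c), b)))  →  f(f(c, pair(pair(e, f(c, e)), b)), f(pair(pair(e, c), b), pair(pair(e, c), b)))   [R3 at 1.2.1.2]
5. f(f(c, pair(pair(e, f(c, e)), b)), f(pair(pair(e, c), b), pair(pair(e, c), b)))  →  f(f(c, pair(pair(e, c), b)), f(pair(pair(e, c), b), pair(pair(e, c), b)))   [R3 at 1.2.1.2]
6. f(f(c, pair(pair(e, c), b)), f(pair(pair(e, c), b), pair(pair(e, c), b)))  →  f(c, f(pair(pair(e, c), b), pair(pair(e, c), b)))   [R1 at 1]
7. f(c, f(pair(pair(e, c), b), pair(pair(e, c), b)))  →  f(c, pair(pair(e, c), b))   [R1 at 2]
8. f(c, pair(pair(e, c), b))  →  c   [R1 at ε]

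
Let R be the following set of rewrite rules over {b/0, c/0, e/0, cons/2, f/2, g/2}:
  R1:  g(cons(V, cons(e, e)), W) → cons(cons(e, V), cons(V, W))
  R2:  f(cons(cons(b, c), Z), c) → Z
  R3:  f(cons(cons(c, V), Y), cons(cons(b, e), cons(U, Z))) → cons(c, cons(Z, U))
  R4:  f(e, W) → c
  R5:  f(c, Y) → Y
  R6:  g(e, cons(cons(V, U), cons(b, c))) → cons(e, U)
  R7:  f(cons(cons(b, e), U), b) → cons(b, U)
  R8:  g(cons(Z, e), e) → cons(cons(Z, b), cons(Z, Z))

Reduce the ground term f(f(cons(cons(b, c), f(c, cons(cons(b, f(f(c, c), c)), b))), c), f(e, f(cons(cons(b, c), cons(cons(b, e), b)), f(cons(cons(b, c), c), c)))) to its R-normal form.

b

1. f(f(cons(cons(b, c), f(c, cons(cons(b, f(f(c, c), c)), b))), c), f(e, f(cons(cons(b, c), cons(cons(b, e), b)), f(cons(cons(b, c), c), c))))  →  f(f(c, cons(cons(b, f(f(c, c), c)), b)), f(e, f(cons(cons(b, c), cons(cons(b, e), b)), f(cons(cons(b, c), c), c))))   [R2 at 1]
2. f(f(c, cons(cons(b, f(f(c, c), c)), b)), f(e, f(cons(cons(b, c), cons(cons(b, e), b)), f(cons(cons(b, c), c), c))))  →  f(cons(cons(b, f(f(c, c), c)), b), f(e, f(cons(cons(b, c), cons(cons(b, e), b)), f(cons(cons(b, c), c), c))))   [R5 at 1]
3. f(cons(cons(b, f(f(c, c), c)), b), f(e, f(cons(cons(b, c), cons(cons(b, e), b)), f(cons(cons(b, c), c), c))))  →  f(cons(cons(b, f(c, c)), b), f(e, f(cons(cons(b, c), cons(cons(b, e), b)), f(cons(cons(b, c), c), c))))   [R5 at 1.1.2.1]
4. f(cons(cons(b, f(c, c)), b), f(e, f(cons(cons(b, c), cons(cons(b, e), b)), f(cons(cons(b, c), c), c))))  →  f(cons(cons(b, c), b), f(e, f(cons(cons(b, c), cons(cons(b, e), b)), f(cons(cons(b, c), c), c))))   [R5 at 1.1.2]
5. f(cons(cons(b, c), b), f(e, f(cons(cons(b, c), cons(cons(b, e), b)), f(cons(cons(b, c), c), c))))  →  f(cons(cons(b, c), b), c)   [R4 at 2]
6. f(cons(cons(b, c), b), c)  →  b   [R2 at ε]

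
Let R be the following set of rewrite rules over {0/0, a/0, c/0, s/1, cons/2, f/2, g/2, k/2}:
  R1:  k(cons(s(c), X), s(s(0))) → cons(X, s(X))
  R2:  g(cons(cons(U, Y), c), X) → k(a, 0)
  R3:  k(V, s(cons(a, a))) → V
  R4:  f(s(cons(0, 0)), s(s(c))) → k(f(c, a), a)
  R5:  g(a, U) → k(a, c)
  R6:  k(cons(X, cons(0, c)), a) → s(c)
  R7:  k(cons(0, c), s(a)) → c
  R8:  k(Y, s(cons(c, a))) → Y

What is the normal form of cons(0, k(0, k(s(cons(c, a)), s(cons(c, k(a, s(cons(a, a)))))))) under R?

1. cons(0, k(0, k(s(cons(c, a)), s(cons(c, k(a, s(cons(a, a))))))))  →  cons(0, k(0, k(s(cons(c, a)), s(cons(c, a)))))   [R3 at 2.2.2.1.2]
2. cons(0, k(0, k(s(cons(c, a)), s(cons(c, a)))))  →  cons(0, k(0, s(cons(c, a))))   [R8 at 2.2]
3. cons(0, k(0, s(cons(c, a))))  →  cons(0, 0)   [R8 at 2]

cons(0, 0)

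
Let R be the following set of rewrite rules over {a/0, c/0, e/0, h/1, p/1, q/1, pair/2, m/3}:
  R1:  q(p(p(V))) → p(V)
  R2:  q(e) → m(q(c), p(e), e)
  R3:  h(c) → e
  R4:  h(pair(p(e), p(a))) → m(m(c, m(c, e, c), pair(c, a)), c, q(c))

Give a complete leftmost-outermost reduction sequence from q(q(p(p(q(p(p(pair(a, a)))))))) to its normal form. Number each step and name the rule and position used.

p(pair(a, a))

1. q(q(p(p(q(p(p(pair(a, a))))))))  →  q(p(q(p(p(pair(a, a))))))   [R1 at 1]
2. q(p(q(p(p(pair(a, a))))))  →  q(p(p(pair(a, a))))   [R1 at 1.1]
3. q(p(p(pair(a, a))))  →  p(pair(a, a))   [R1 at ε]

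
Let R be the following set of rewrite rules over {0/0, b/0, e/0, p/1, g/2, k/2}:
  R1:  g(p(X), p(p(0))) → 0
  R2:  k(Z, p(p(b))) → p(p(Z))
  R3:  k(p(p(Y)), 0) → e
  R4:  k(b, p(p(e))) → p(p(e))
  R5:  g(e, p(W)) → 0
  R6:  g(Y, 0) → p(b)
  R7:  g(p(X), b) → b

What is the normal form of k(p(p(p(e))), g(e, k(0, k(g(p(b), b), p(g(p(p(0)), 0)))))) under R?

e

1. k(p(p(p(e))), g(e, k(0, k(g(p(b), b), p(g(p(p(0)), 0))))))  →  k(p(p(p(e))), g(e, k(0, k(b, p(g(p(p(0)), 0))))))   [R7 at 2.2.2.1]
2. k(p(p(p(e))), g(e, k(0, k(b, p(g(p(p(0)), 0))))))  →  k(p(p(p(e))), g(e, k(0, k(b, p(p(b))))))   [R6 at 2.2.2.2.1]
3. k(p(p(p(e))), g(e, k(0, k(b, p(p(b))))))  →  k(p(p(p(e))), g(e, k(0, p(p(b)))))   [R2 at 2.2.2]
4. k(p(p(p(e))), g(e, k(0, p(p(b)))))  →  k(p(p(p(e))), g(e, p(p(0))))   [R2 at 2.2]
5. k(p(p(p(e))), g(e, p(p(0))))  →  k(p(p(p(e))), 0)   [R5 at 2]
6. k(p(p(p(e))), 0)  →  e   [R3 at ε]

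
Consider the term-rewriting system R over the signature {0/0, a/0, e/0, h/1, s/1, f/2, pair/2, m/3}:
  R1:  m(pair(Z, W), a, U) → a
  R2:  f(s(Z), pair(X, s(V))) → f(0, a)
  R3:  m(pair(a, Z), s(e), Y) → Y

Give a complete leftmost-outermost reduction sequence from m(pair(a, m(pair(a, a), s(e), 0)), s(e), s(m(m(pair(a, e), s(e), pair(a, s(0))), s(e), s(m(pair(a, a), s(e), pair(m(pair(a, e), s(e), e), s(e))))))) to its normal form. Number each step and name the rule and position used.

s(s(pair(e, s(e))))

1. m(pair(a, m(pair(a, a), s(e), 0)), s(e), s(m(m(pair(a, e), s(e), pair(a, s(0))), s(e), s(m(pair(a, a), s(e), pair(m(pair(a, e), s(e), e), s(e)))))))  →  s(m(m(pair(a, e), s(e), pair(a, s(0))), s(e), s(m(pair(a, a), s(e), pair(m(pair(a, e), s(e), e), s(e))))))   [R3 at ε]
2. s(m(m(pair(a, e), s(e), pair(a, s(0))), s(e), s(m(pair(a, a), s(e), pair(m(pair(a, e), s(e), e), s(e))))))  →  s(m(pair(a, s(0)), s(e), s(m(pair(a, a), s(e), pair(m(pair(a, e), s(e), e), s(e))))))   [R3 at 1.1]
3. s(m(pair(a, s(0)), s(e), s(m(pair(a, a), s(e), pair(m(pair(a, e), s(e), e), s(e))))))  →  s(s(m(pair(a, a), s(e), pair(m(pair(a, e), s(e), e), s(e)))))   [R3 at 1]
4. s(s(m(pair(a, a), s(e), pair(m(pair(a, e), s(e), e), s(e)))))  →  s(s(pair(m(pair(a, e), s(e), e), s(e))))   [R3 at 1.1]
5. s(s(pair(m(pair(a, e), s(e), e), s(e))))  →  s(s(pair(e, s(e))))   [R3 at 1.1.1]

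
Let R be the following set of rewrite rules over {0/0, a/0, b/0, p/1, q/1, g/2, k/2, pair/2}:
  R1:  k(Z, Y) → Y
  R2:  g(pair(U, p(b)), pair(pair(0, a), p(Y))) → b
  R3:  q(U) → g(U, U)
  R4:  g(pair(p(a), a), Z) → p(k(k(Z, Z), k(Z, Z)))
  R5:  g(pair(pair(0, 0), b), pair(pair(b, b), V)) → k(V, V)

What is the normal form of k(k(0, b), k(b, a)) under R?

1. k(k(0, b), k(b, a))  →  k(b, a)   [R1 at ε]
2. k(b, a)  →  a   [R1 at ε]

a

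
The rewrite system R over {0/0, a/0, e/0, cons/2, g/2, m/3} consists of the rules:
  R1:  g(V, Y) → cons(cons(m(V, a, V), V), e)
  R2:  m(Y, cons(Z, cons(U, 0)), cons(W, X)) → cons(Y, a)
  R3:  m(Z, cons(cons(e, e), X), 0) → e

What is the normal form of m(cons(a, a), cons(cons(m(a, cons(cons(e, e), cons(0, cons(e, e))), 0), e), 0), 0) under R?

e

1. m(cons(a, a), cons(cons(m(a, cons(cons(e, e), cons(0, cons(e, e))), 0), e), 0), 0)  →  m(cons(a, a), cons(cons(e, e), 0), 0)   [R3 at 2.1.1]
2. m(cons(a, a), cons(cons(e, e), 0), 0)  →  e   [R3 at ε]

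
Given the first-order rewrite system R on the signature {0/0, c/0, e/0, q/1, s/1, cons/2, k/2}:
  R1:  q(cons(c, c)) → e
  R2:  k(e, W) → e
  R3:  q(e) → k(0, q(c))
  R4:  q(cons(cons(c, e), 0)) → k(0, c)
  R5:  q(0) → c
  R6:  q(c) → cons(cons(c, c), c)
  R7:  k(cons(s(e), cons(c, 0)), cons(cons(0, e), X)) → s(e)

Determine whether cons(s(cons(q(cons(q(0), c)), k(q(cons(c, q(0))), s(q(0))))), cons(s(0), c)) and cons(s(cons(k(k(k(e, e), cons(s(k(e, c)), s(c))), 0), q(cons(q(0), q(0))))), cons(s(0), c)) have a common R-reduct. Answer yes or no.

Reduce t₁ = cons(s(cons(q(cons(q(0), c)), k(q(cons(c, q(0))), s(q(0))))), cons(s(0), c)):
1. cons(s(cons(q(cons(q(0), c)), k(q(cons(c, q(0))), s(q(0))))), cons(s(0), c))  →  cons(s(cons(q(cons(c, c)), k(q(cons(c, q(0))), s(q(0))))), cons(s(0), c))   [R5 at 1.1.1.1.1]
2. cons(s(cons(q(cons(c, c)), k(q(cons(c, q(0))), s(q(0))))), cons(s(0), c))  →  cons(s(cons(e, k(q(cons(c, q(0))), s(q(0))))), cons(s(0), c))   [R1 at 1.1.1]
3. cons(s(cons(e, k(q(cons(c, q(0))), s(q(0))))), cons(s(0), c))  →  cons(s(cons(e, k(q(cons(c, c)), s(q(0))))), cons(s(0), c))   [R5 at 1.1.2.1.1.2]
4. cons(s(cons(e, k(q(cons(c, c)), s(q(0))))), cons(s(0), c))  →  cons(s(cons(e, k(e, s(q(0))))), cons(s(0), c))   [R1 at 1.1.2.1]
5. cons(s(cons(e, k(e, s(q(0))))), cons(s(0), c))  →  cons(s(cons(e, e)), cons(s(0), c))   [R2 at 1.1.2]

Reduce t₂ = cons(s(cons(k(k(k(e, e), cons(s(k(e, c)), s(c))), 0), q(cons(q(0), q(0))))), cons(s(0), c)):
1. cons(s(cons(k(k(k(e, e), cons(s(k(e, c)), s(c))), 0), q(cons(q(0), q(0))))), cons(s(0), c))  →  cons(s(cons(k(k(e, cons(s(k(e, c)), s(c))), 0), q(cons(q(0), q(0))))), cons(s(0), c))   [R2 at 1.1.1.1.1]
2. cons(s(cons(k(k(e, cons(s(k(e, c)), s(c))), 0), q(cons(q(0), q(0))))), cons(s(0), c))  →  cons(s(cons(k(e, 0), q(cons(q(0), q(0))))), cons(s(0), c))   [R2 at 1.1.1.1]
3. cons(s(cons(k(e, 0), q(cons(q(0), q(0))))), cons(s(0), c))  →  cons(s(cons(e, q(cons(q(0), q(0))))), cons(s(0), c))   [R2 at 1.1.1]
4. cons(s(cons(e, q(cons(q(0), q(0))))), cons(s(0), c))  →  cons(s(cons(e, q(cons(c, q(0))))), cons(s(0), c))   [R5 at 1.1.2.1.1]
5. cons(s(cons(e, q(cons(c, q(0))))), cons(s(0), c))  →  cons(s(cons(e, q(cons(c, c)))), cons(s(0), c))   [R5 at 1.1.2.1.2]
6. cons(s(cons(e, q(cons(c, c)))), cons(s(0), c))  →  cons(s(cons(e, e)), cons(s(0), c))   [R1 at 1.1.2]

yes — NF(t₁) = cons(s(cons(e, e)), cons(s(0), c)), NF(t₂) = cons(s(cons(e, e)), cons(s(0), c))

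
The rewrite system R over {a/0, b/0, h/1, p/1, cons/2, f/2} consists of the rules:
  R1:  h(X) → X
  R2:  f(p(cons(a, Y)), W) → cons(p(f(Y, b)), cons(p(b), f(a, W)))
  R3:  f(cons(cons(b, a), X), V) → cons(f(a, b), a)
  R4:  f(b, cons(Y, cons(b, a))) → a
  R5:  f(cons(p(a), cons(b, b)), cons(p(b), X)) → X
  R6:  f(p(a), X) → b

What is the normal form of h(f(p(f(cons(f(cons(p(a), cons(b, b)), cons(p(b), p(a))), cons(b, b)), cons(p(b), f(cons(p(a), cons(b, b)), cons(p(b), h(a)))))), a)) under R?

1. h(f(p(f(cons(f(cons(p(a), cons(b, b)), cons(p(b), p(a))), cons(b, b)), cons(p(b), f(cons(p(a), cons(b, b)), cons(p(b), h(a)))))), a))  →  f(p(f(cons(f(cons(p(a), cons(b, b)), cons(p(b), p(a))), cons(b, b)), cons(p(b), f(cons(p(a), cons(b, b)), cons(p(b), h(a)))))), a)   [R1 at ε]
2. f(p(f(cons(f(cons(p(a), cons(b, b)), cons(p(b), p(a))), cons(b, b)), cons(p(b), f(cons(p(a), cons(b, b)), cons(p(b), h(a)))))), a)  →  f(p(f(cons(p(a), cons(b, b)), cons(p(b), f(cons(p(a), cons(b, b)), cons(p(b), h(a)))))), a)   [R5 at 1.1.1.1]
3. f(p(f(cons(p(a), cons(b, b)), cons(p(b), f(cons(p(a), cons(b, b)), cons(p(b), h(a)))))), a)  →  f(p(f(cons(p(a), cons(b, b)), cons(p(b), h(a)))), a)   [R5 at 1.1]
4. f(p(f(cons(p(a), cons(b, b)), cons(p(b), h(a)))), a)  →  f(p(h(a)), a)   [R5 at 1.1]
5. f(p(h(a)), a)  →  f(p(a), a)   [R1 at 1.1]
6. f(p(a), a)  →  b   [R6 at ε]

b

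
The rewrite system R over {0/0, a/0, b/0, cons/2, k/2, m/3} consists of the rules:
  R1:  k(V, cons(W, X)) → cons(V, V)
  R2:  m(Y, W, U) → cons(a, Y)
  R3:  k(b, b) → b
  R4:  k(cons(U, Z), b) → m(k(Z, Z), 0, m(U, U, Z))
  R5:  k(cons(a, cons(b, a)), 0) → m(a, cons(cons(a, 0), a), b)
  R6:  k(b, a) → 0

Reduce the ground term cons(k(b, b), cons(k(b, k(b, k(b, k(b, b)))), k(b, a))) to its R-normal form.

1. cons(k(b, b), cons(k(b, k(b, k(b, k(b, b)))), k(b, a)))  →  cons(b, cons(k(b, k(b, k(b, k(b, b)))), k(b, a)))   [R3 at 1]
2. cons(b, cons(k(b, k(b, k(b, k(b, b)))), k(b, a)))  →  cons(b, cons(k(b, k(b, k(b, b))), k(b, a)))   [R3 at 2.1.2.2.2]
3. cons(b, cons(k(b, k(b, k(b, b))), k(b, a)))  →  cons(b, cons(k(b, k(b, b)), k(b, a)))   [R3 at 2.1.2.2]
4. cons(b, cons(k(b, k(b, b)), k(b, a)))  →  cons(b, cons(k(b, b), k(b, a)))   [R3 at 2.1.2]
5. cons(b, cons(k(b, b), k(b, a)))  →  cons(b, cons(b, k(b, a)))   [R3 at 2.1]
6. cons(b, cons(b, k(b, a)))  →  cons(b, cons(b, 0))   [R6 at 2.2]

cons(b, cons(b, 0))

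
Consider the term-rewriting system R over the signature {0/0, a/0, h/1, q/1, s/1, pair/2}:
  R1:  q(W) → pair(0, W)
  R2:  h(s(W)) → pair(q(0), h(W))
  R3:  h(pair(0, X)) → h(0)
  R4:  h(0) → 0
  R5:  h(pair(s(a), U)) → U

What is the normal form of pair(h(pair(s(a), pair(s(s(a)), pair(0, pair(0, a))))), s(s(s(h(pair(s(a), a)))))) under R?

pair(pair(s(s(a)), pair(0, pair(0, a))), s(s(s(a))))

1. pair(h(pair(s(a), pair(s(s(a)), pair(0, pair(0, a))))), s(s(s(h(pair(s(a), a))))))  →  pair(pair(s(s(a)), pair(0, pair(0, a))), s(s(s(h(pair(s(a), a))))))   [R5 at 1]
2. pair(pair(s(s(a)), pair(0, pair(0, a))), s(s(s(h(pair(s(a), a))))))  →  pair(pair(s(s(a)), pair(0, pair(0, a))), s(s(s(a))))   [R5 at 2.1.1.1]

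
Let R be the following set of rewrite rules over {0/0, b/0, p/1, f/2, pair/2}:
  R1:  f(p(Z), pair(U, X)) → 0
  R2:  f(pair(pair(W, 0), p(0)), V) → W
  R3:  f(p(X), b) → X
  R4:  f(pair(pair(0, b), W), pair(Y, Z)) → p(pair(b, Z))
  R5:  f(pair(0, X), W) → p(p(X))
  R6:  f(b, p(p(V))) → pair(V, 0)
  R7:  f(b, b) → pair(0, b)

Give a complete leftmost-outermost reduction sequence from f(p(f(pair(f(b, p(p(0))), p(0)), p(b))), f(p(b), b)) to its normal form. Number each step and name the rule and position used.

0

1. f(p(f(pair(f(b, p(p(0))), p(0)), p(b))), f(p(b), b))  →  f(p(f(pair(pair(0, 0), p(0)), p(b))), f(p(b), b))   [R6 at 1.1.1.1]
2. f(p(f(pair(pair(0, 0), p(0)), p(b))), f(p(b), b))  →  f(p(0), f(p(b), b))   [R2 at 1.1]
3. f(p(0), f(p(b), b))  →  f(p(0), b)   [R3 at 2]
4. f(p(0), b)  →  0   [R3 at ε]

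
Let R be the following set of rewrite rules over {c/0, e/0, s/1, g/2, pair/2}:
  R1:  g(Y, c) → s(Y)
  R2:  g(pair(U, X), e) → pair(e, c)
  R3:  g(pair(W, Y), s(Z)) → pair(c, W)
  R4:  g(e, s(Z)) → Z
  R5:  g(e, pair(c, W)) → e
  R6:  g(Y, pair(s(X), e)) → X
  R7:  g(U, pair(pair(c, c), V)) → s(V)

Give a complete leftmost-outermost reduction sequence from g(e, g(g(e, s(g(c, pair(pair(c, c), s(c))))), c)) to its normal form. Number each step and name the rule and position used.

s(s(c))

1. g(e, g(g(e, s(g(c, pair(pair(c, c), s(c))))), c))  →  g(e, s(g(e, s(g(c, pair(pair(c, c), s(c)))))))   [R1 at 2]
2. g(e, s(g(e, s(g(c, pair(pair(c, c), s(c)))))))  →  g(e, s(g(c, pair(pair(c, c), s(c)))))   [R4 at ε]
3. g(e, s(g(c, pair(pair(c, c), s(c)))))  →  g(c, pair(pair(c, c), s(c)))   [R4 at ε]
4. g(c, pair(pair(c, c), s(c)))  →  s(s(c))   [R7 at ε]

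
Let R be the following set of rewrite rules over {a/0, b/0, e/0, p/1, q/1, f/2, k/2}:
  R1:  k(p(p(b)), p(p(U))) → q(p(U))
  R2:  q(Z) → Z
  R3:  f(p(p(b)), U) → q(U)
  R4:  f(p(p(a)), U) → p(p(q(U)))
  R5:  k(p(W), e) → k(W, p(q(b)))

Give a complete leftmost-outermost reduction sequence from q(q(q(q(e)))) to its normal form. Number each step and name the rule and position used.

e

1. q(q(q(q(e))))  →  q(q(q(e)))   [R2 at ε]
2. q(q(q(e)))  →  q(q(e))   [R2 at ε]
3. q(q(e))  →  q(e)   [R2 at ε]
4. q(e)  →  e   [R2 at ε]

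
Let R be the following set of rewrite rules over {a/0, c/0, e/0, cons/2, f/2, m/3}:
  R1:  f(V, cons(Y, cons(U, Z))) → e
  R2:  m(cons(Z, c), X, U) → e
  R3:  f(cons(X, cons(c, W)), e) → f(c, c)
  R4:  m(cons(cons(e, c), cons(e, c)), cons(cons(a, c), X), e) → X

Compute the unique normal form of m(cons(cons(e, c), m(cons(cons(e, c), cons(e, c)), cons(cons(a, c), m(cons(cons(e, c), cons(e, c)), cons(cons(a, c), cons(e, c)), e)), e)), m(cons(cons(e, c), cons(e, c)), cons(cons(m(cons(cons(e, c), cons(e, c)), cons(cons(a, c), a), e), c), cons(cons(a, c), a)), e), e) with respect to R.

a

1. m(cons(cons(e, c), m(cons(cons(e, c), cons(e, c)), cons(cons(a, c), m(cons(cons(e, c), cons(e, c)), cons(cons(a, c), cons(e, c)), e)), e)), m(cons(cons(e, c), cons(e, c)), cons(cons(m(cons(cons(e, c), cons(e, c)), cons(cons(a, c), a), e), c), cons(cons(a, c), a)), e), e)  →  m(cons(cons(e, c), m(cons(cons(e, c), cons(e, c)), cons(cons(a, c), cons(e, c)), e)), m(cons(cons(e, c), cons(e, c)), cons(cons(m(cons(cons(e, c), cons(e, c)), cons(cons(a, c), a), e), c), cons(cons(a, c), a)), e), e)   [R4 at 1.2]
2. m(cons(cons(e, c), m(cons(cons(e, c), cons(e, c)), cons(cons(a, c), cons(e, c)), e)), m(cons(cons(e, c), cons(e, c)), cons(cons(m(cons(cons(e, c), cons(e, c)), cons(cons(a, c), a), e), c), cons(cons(a, c), a)), e), e)  →  m(cons(cons(e, c), cons(e, c)), m(cons(cons(e, c), cons(e, c)), cons(cons(m(cons(cons(e, c), cons(e, c)), cons(cons(a, c), a), e), c), cons(cons(a, c), a)), e), e)   [R4 at 1.2]
3. m(cons(cons(e, c), cons(e, c)), m(cons(cons(e, c), cons(e, c)), cons(cons(m(cons(cons(e, c), cons(e, c)), cons(cons(a, c), a), e), c), cons(cons(a, c), a)), e), e)  →  m(cons(cons(e, c), cons(e, c)), m(cons(cons(e, c), cons(e, c)), cons(cons(a, c), cons(cons(a, c), a)), e), e)   [R4 at 2.2.1.1]
4. m(cons(cons(e, c), cons(e, c)), m(cons(cons(e, c), cons(e, c)), cons(cons(a, c), cons(cons(a, c), a)), e), e)  →  m(cons(cons(e, c), cons(e, c)), cons(cons(a, c), a), e)   [R4 at 2]
5. m(cons(cons(e, c), cons(e, c)), cons(cons(a, c), a), e)  →  a   [R4 at ε]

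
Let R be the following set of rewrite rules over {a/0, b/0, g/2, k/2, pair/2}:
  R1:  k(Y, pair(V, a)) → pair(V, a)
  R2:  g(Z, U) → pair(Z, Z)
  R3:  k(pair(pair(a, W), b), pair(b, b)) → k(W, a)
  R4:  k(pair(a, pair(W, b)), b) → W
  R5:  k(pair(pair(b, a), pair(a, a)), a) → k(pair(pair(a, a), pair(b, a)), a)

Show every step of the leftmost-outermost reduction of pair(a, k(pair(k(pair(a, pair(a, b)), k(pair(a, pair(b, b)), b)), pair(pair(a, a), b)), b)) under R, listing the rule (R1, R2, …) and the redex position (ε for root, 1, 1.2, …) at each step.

pair(a, pair(a, a))

1. pair(a, k(pair(k(pair(a, pair(a, b)), k(pair(a, pair(b, b)), b)), pair(pair(a, a), b)), b))  →  pair(a, k(pair(k(pair(a, pair(a, b)), b), pair(pair(a, a), b)), b))   [R4 at 2.1.1.2]
2. pair(a, k(pair(k(pair(a, pair(a, b)), b), pair(pair(a, a), b)), b))  →  pair(a, k(pair(a, pair(pair(a, a), b)), b))   [R4 at 2.1.1]
3. pair(a, k(pair(a, pair(pair(a, a), b)), b))  →  pair(a, pair(a, a))   [R4 at 2]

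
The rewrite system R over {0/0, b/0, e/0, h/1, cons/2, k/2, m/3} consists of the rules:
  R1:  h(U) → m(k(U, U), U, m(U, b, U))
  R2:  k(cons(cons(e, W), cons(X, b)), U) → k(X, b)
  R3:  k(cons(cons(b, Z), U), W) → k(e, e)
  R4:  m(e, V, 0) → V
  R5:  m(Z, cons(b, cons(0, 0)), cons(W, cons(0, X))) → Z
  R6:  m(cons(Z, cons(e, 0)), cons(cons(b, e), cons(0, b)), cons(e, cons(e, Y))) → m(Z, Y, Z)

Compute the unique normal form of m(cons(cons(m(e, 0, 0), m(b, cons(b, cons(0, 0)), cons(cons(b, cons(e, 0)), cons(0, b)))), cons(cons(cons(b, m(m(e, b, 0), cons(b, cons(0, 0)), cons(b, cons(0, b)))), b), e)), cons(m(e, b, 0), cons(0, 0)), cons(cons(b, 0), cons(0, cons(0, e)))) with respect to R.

cons(cons(0, b), cons(cons(cons(b, b), b), e))

1. m(cons(cons(m(e, 0, 0), m(b, cons(b, cons(0, 0)), cons(cons(b, cons(e, 0)), cons(0, b)))), cons(cons(cons(b, m(m(e, b, 0), cons(b, cons(0, 0)), cons(b, cons(0, b)))), b), e)), cons(m(e, b, 0), cons(0, 0)), cons(cons(b, 0), cons(0, cons(0, e))))  →  m(cons(cons(0, m(b, cons(b, cons(0, 0)), cons(cons(b, cons(e, 0)), cons(0, b)))), cons(cons(cons(b, m(m(e, b, 0), cons(b, cons(0, 0)), cons(b, cons(0, b)))), b), e)), cons(m(e, b, 0), cons(0, 0)), cons(cons(b, 0), cons(0, cons(0, e))))   [R4 at 1.1.1]
2. m(cons(cons(0, m(b, cons(b, cons(0, 0)), cons(cons(b, cons(e, 0)), cons(0, b)))), cons(cons(cons(b, m(m(e, b, 0), cons(b, cons(0, 0)), cons(b, cons(0, b)))), b), e)), cons(m(e, b, 0), cons(0, 0)), cons(cons(b, 0), cons(0, cons(0, e))))  →  m(cons(cons(0, b), cons(cons(cons(b, m(m(e, b, 0), cons(b, cons(0, 0)), cons(b, cons(0, b)))), b), e)), cons(m(e, b, 0), cons(0, 0)), cons(cons(b, 0), cons(0, cons(0, e))))   [R5 at 1.1.2]
3. m(cons(cons(0, b), cons(cons(cons(b, m(m(e, b, 0), cons(b, cons(0, 0)), cons(b, cons(0, b)))), b), e)), cons(m(e, b, 0), cons(0, 0)), cons(cons(b, 0), cons(0, cons(0, e))))  →  m(cons(cons(0, b), cons(cons(cons(b, m(e, b, 0)), b), e)), cons(m(e, b, 0), cons(0, 0)), cons(cons(b, 0), cons(0, cons(0, e))))   [R5 at 1.2.1.1.2]
4. m(cons(cons(0, b), cons(cons(cons(b, m(e, b, 0)), b), e)), cons(m(e, b, 0), cons(0, 0)), cons(cons(b, 0), cons(0, cons(0, e))))  →  m(cons(cons(0, b), cons(cons(cons(b, b), b), e)), cons(m(e, b, 0), cons(0, 0)), cons(cons(b, 0), cons(0, cons(0, e))))   [R4 at 1.2.1.1.2]
5. m(cons(cons(0, b), cons(cons(cons(b, b), b), e)), cons(m(e, b, 0), cons(0, 0)), cons(cons(b, 0), cons(0, cons(0, e))))  →  m(cons(cons(0, b), cons(cons(cons(b, b), b), e)), cons(b, cons(0, 0)), cons(cons(b, 0), cons(0, cons(0, e))))   [R4 at 2.1]
6. m(cons(cons(0, b), cons(cons(cons(b, b), b), e)), cons(b, cons(0, 0)), cons(cons(b, 0), cons(0, cons(0, e))))  →  cons(cons(0, b), cons(cons(cons(b, b), b), e))   [R5 at ε]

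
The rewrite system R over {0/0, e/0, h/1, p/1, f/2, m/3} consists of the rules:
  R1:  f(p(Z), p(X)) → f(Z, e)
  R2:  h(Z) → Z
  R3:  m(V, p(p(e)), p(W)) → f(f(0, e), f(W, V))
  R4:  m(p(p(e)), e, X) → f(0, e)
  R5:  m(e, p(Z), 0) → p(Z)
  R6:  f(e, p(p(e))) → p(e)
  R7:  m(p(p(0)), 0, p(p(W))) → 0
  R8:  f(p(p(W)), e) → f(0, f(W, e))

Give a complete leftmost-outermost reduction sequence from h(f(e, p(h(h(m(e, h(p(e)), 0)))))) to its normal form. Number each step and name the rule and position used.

p(e)

1. h(f(e, p(h(h(m(e, h(p(e)), 0))))))  →  f(e, p(h(h(m(e, h(p(e)), 0)))))   [R2 at ε]
2. f(e, p(h(h(m(e, h(p(e)), 0)))))  →  f(e, p(h(m(e, h(p(e)), 0))))   [R2 at 2.1]
3. f(e, p(h(m(e, h(p(e)), 0))))  →  f(e, p(m(e, h(p(e)), 0)))   [R2 at 2.1]
4. f(e, p(m(e, h(p(e)), 0)))  →  f(e, p(m(e, p(e), 0)))   [R2 at 2.1.2]
5. f(e, p(m(e, p(e), 0)))  →  f(e, p(p(e)))   [R5 at 2.1]
6. f(e, p(p(e)))  →  p(e)   [R6 at ε]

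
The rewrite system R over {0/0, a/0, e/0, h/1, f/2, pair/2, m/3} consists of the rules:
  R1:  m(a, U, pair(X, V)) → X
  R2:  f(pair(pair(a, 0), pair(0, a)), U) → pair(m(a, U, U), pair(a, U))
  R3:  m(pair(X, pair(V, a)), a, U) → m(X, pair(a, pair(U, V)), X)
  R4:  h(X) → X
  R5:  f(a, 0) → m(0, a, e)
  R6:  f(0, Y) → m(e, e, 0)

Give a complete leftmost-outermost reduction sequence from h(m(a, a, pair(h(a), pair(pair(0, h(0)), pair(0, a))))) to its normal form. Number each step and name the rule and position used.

1. h(m(a, a, pair(h(a), pair(pair(0, h(0)), pair(0, a)))))  →  m(a, a, pair(h(a), pair(pair(0, h(0)), pair(0, a))))   [R4 at ε]
2. m(a, a, pair(h(a), pair(pair(0, h(0)), pair(0, a))))  →  h(a)   [R1 at ε]
3. h(a)  →  a   [R4 at ε]

a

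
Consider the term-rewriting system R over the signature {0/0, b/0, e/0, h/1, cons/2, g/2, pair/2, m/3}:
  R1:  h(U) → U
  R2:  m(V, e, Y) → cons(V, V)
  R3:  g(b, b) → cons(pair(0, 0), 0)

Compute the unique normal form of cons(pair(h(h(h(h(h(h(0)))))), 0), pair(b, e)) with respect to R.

1. cons(pair(h(h(h(h(h(h(0)))))), 0), pair(b, e))  →  cons(pair(h(h(h(h(h(0))))), 0), pair(b, e))   [R1 at 1.1]
2. cons(pair(h(h(h(h(h(0))))), 0), pair(b, e))  →  cons(pair(h(h(h(h(0)))), 0), pair(b, e))   [R1 at 1.1]
3. cons(pair(h(h(h(h(0)))), 0), pair(b, e))  →  cons(pair(h(h(h(0))), 0), pair(b, e))   [R1 at 1.1]
4. cons(pair(h(h(h(0))), 0), pair(b, e))  →  cons(pair(h(h(0)), 0), pair(b, e))   [R1 at 1.1]
5. cons(pair(h(h(0)), 0), pair(b, e))  →  cons(pair(h(0), 0), pair(b, e))   [R1 at 1.1]
6. cons(pair(h(0), 0), pair(b, e))  →  cons(pair(0, 0), pair(b, e))   [R1 at 1.1]

cons(pair(0, 0), pair(b, e))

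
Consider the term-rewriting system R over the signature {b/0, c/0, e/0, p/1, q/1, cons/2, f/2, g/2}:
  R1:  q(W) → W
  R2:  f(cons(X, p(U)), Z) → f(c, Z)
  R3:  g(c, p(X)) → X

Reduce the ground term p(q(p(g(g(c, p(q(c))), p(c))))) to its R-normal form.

p(p(c))

1. p(q(p(g(g(c, p(q(c))), p(c)))))  →  p(p(g(g(c, p(q(c))), p(c))))   [R1 at 1]
2. p(p(g(g(c, p(q(c))), p(c))))  →  p(p(g(q(c), p(c))))   [R3 at 1.1.1]
3. p(p(g(q(c), p(c))))  →  p(p(g(c, p(c))))   [R1 at 1.1.1]
4. p(p(g(c, p(c))))  →  p(p(c))   [R3 at 1.1]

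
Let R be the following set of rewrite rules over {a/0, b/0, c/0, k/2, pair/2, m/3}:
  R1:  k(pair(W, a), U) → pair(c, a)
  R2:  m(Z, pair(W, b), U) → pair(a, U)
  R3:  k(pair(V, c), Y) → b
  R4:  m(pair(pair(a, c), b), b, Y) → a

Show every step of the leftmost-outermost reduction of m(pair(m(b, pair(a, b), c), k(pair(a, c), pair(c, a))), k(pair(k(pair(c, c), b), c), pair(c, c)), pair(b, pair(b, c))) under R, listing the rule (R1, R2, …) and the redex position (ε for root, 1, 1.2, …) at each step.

a

1. m(pair(m(b, pair(a, b), c), k(pair(a, c), pair(c, a))), k(pair(k(pair(c, c), b), c), pair(c, c)), pair(b, pair(b, c)))  →  m(pair(pair(a, c), k(pair(a, c), pair(c, a))), k(pair(k(pair(c, c), b), c), pair(c, c)), pair(b, pair(b, c)))   [R2 at 1.1]
2. m(pair(pair(a, c), k(pair(a, c), pair(c, a))), k(pair(k(pair(c, c), b), c), pair(c, c)), pair(b, pair(b, c)))  →  m(pair(pair(a, c), b), k(pair(k(pair(c, c), b), c), pair(c, c)), pair(b, pair(b, c)))   [R3 at 1.2]
3. m(pair(pair(a, c), b), k(pair(k(pair(c, c), b), c), pair(c, c)), pair(b, pair(b, c)))  →  m(pair(pair(a, c), b), b, pair(b, pair(b, c)))   [R3 at 2]
4. m(pair(pair(a, c), b), b, pair(b, pair(b, c)))  →  a   [R4 at ε]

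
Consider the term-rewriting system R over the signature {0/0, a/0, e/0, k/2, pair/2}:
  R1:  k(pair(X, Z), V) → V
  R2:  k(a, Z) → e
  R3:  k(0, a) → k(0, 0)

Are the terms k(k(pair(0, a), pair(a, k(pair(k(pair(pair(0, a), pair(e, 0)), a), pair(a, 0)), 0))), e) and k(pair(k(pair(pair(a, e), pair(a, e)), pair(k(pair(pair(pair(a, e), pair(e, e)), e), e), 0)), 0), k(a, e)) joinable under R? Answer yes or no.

Reduce t₁ = k(k(pair(0, a), pair(a, k(pair(k(pair(pair(0, a), pair(e, 0)), a), pair(a, 0)), 0))), e):
1. k(k(pair(0, a), pair(a, k(pair(k(pair(pair(0, a), pair(e, 0)), a), pair(a, 0)), 0))), e)  →  k(pair(a, k(pair(k(pair(pair(0, a), pair(e, 0)), a), pair(a, 0)), 0)), e)   [R1 at 1]
2. k(pair(a, k(pair(k(pair(pair(0, a), pair(e, 0)), a), pair(a, 0)), 0)), e)  →  e   [R1 at ε]

Reduce t₂ = k(pair(k(pair(pair(a, e), pair(a, e)), pair(k(pair(pair(pair(a, e), pair(e, e)), e), e), 0)), 0), k(a, e)):
1. k(pair(k(pair(pair(a, e), pair(a, e)), pair(k(pair(pair(pair(a, e), pair(e, e)), e), e), 0)), 0), k(a, e))  →  k(a, e)   [R1 at ε]
2. k(a, e)  →  e   [R2 at ε]

yes — NF(t₁) = e, NF(t₂) = e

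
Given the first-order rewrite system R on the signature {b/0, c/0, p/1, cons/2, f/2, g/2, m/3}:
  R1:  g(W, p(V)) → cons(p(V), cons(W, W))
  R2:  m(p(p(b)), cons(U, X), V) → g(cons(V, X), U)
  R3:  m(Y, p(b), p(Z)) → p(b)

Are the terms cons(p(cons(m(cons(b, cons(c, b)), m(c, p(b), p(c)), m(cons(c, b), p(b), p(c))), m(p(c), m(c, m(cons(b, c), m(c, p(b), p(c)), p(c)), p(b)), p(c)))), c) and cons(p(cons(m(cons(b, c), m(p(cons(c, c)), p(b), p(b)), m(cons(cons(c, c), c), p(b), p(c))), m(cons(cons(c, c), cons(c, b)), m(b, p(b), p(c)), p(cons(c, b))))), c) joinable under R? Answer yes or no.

yes — NF(t₁) = cons(p(cons(p(b), p(b))), c), NF(t₂) = cons(p(cons(p(b), p(b))), c)

Reduce t₁ = cons(p(cons(m(cons(b, cons(c, b)), m(c, p(b), p(c)), m(cons(c, b), p(b), p(c))), m(p(c), m(c, m(cons(b, c), m(c, p(b), p(c)), p(c)), p(b)), p(c)))), c):
1. cons(p(cons(m(cons(b, cons(c, b)), m(c, p(b), p(c)), m(cons(c, b), p(b), p(c))), m(p(c), m(c, m(cons(b, c), m(c, p(b), p(c)), p(c)), p(b)), p(c)))), c)  →  cons(p(cons(m(cons(b, cons(c, b)), p(b), m(cons(c, b), p(b), p(c))), m(p(c), m(c, m(cons(b, c), m(c, p(b), p(c)), p(c)), p(b)), p(c)))), c)   [R3 at 1.1.1.2]
2. cons(p(cons(m(cons(b, cons(c, b)), p(b), m(cons(c, b), p(b), p(c))), m(p(c), m(c, m(cons(b, c), m(c, p(b), p(c)), p(c)), p(b)), p(c)))), c)  →  cons(p(cons(m(cons(b, cons(c, b)), p(b), p(b)), m(p(c), m(c, m(cons(b, c), m(c, p(b), p(c)), p(c)), p(b)), p(c)))), c)   [R3 at 1.1.1.3]
3. cons(p(cons(m(cons(b, cons(c, b)), p(b), p(b)), m(p(c), m(c, m(cons(b, c), m(c, p(b), p(c)), p(c)), p(b)), p(c)))), c)  →  cons(p(cons(p(b), m(p(c), m(c, m(cons(b, c), m(c, p(b), p(c)), p(c)), p(b)), p(c)))), c)   [R3 at 1.1.1]
4. cons(p(cons(p(b), m(p(c), m(c, m(cons(b, c), m(c, p(b), p(c)), p(c)), p(b)), p(c)))), c)  →  cons(p(cons(p(b), m(p(c), m(c, m(cons(b, c), p(b), p(c)), p(b)), p(c)))), c)   [R3 at 1.1.2.2.2.2]
5. cons(p(cons(p(b), m(p(c), m(c, m(cons(b, c), p(b), p(c)), p(b)), p(c)))), c)  →  cons(p(cons(p(b), m(p(c), m(c, p(b), p(b)), p(c)))), c)   [R3 at 1.1.2.2.2]
6. cons(p(cons(p(b), m(p(c), m(c, p(b), p(b)), p(c)))), c)  →  cons(p(cons(p(b), m(p(c), p(b), p(c)))), c)   [R3 at 1.1.2.2]
7. cons(p(cons(p(b), m(p(c), p(b), p(c)))), c)  →  cons(p(cons(p(b), p(b))), c)   [R3 at 1.1.2]

Reduce t₂ = cons(p(cons(m(cons(b, c), m(p(cons(c, c)), p(b), p(b)), m(cons(cons(c, c), c), p(b), p(c))), m(cons(cons(c, c), cons(c, b)), m(b, p(b), p(c)), p(cons(c, b))))), c):
1. cons(p(cons(m(cons(b, c), m(p(cons(c, c)), p(b), p(b)), m(cons(cons(c, c), c), p(b), p(c))), m(cons(cons(c, c), cons(c, b)), m(b, p(b), p(c)), p(cons(c, b))))), c)  →  cons(p(cons(m(cons(b, c), p(b), m(cons(cons(c, c), c), p(b), p(c))), m(cons(cons(c, c), cons(c, b)), m(b, p(b), p(c)), p(cons(c, b))))), c)   [R3 at 1.1.1.2]
2. cons(p(cons(m(cons(b, c), p(b), m(cons(cons(c, c), c), p(b), p(c))), m(cons(cons(c, c), cons(c, b)), m(b, p(b), p(c)), p(cons(c, b))))), c)  →  cons(p(cons(m(cons(b, c), p(b), p(b)), m(cons(cons(c, c), cons(c, b)), m(b, p(b), p(c)), p(cons(c, b))))), c)   [R3 at 1.1.1.3]
3. cons(p(cons(m(cons(b, c), p(b), p(b)), m(cons(cons(c, c), cons(c, b)), m(b, p(b), p(c)), p(cons(c, b))))), c)  →  cons(p(cons(p(b), m(cons(cons(c, c), cons(c, b)), m(b, p(b), p(c)), p(cons(c, b))))), c)   [R3 at 1.1.1]
4. cons(p(cons(p(b), m(cons(cons(c, c), cons(c, b)), m(b, p(b), p(c)), p(cons(c, b))))), c)  →  cons(p(cons(p(b), m(cons(cons(c, c), cons(c, b)), p(b), p(cons(c, b))))), c)   [R3 at 1.1.2.2]
5. cons(p(cons(p(b), m(cons(cons(c, c), cons(c, b)), p(b), p(cons(c, b))))), c)  →  cons(p(cons(p(b), p(b))), c)   [R3 at 1.1.2]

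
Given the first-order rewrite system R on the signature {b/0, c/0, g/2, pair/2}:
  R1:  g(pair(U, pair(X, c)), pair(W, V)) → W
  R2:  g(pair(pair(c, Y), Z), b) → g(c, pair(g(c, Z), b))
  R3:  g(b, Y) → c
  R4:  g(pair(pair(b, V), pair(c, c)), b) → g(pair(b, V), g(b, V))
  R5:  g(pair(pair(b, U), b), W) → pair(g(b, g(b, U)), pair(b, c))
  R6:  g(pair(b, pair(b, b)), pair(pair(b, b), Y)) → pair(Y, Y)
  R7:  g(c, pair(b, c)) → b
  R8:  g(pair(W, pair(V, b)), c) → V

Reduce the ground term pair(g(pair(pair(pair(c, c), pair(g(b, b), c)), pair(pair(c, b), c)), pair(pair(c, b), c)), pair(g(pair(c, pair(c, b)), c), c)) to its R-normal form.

1. pair(g(pair(pair(pair(c, c), pair(g(b, b), c)), pair(pair(c, b), c)), pair(pair(c, b), c)), pair(g(pair(c, pair(c, b)), c), c))  →  pair(pair(c, b), pair(g(pair(c, pair(c, b)), c), c))   [R1 at 1]
2. pair(pair(c, b), pair(g(pair(c, pair(c, b)), c), c))  →  pair(pair(c, b), pair(c, c))   [R8 at 2.1]

pair(pair(c, b), pair(c, c))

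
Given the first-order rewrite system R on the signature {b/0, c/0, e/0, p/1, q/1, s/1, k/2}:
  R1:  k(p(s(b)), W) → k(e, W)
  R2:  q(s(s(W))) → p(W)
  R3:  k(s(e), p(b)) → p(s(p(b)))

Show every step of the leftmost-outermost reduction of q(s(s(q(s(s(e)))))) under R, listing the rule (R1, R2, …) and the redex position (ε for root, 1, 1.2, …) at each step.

1. q(s(s(q(s(s(e))))))  →  p(q(s(s(e))))   [R2 at ε]
2. p(q(s(s(e))))  →  p(p(e))   [R2 at 1]

p(p(e))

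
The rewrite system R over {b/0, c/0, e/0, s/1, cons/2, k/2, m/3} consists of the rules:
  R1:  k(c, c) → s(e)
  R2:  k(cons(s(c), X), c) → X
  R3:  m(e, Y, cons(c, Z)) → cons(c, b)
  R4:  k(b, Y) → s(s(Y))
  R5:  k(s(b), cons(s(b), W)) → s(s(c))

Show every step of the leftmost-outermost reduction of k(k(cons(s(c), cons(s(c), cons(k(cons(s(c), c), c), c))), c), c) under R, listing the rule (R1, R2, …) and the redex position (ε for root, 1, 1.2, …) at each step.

cons(c, c)

1. k(k(cons(s(c), cons(s(c), cons(k(cons(s(c), c), c), c))), c), c)  →  k(cons(s(c), cons(k(cons(s(c), c), c), c)), c)   [R2 at 1]
2. k(cons(s(c), cons(k(cons(s(c), c), c), c)), c)  →  cons(k(cons(s(c), c), c), c)   [R2 at ε]
3. cons(k(cons(s(c), c), c), c)  →  cons(c, c)   [R2 at 1]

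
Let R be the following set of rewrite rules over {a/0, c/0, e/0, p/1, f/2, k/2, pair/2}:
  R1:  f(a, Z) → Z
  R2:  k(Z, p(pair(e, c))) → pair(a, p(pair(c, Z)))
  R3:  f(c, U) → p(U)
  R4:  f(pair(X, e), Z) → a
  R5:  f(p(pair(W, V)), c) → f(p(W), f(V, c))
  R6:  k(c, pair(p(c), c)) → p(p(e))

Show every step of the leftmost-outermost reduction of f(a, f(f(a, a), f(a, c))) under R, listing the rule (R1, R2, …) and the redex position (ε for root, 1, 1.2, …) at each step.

c

1. f(a, f(f(a, a), f(a, c)))  →  f(f(a, a), f(a, c))   [R1 at ε]
2. f(f(a, a), f(a, c))  →  f(a, f(a, c))   [R1 at 1]
3. f(a, f(a, c))  →  f(a, c)   [R1 at ε]
4. f(a, c)  →  c   [R1 at ε]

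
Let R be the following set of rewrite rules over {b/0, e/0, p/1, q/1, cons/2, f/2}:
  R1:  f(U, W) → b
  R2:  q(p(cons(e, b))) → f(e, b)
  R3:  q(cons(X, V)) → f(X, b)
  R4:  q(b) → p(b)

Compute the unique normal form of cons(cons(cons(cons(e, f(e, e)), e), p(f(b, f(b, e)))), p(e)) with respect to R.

1. cons(cons(cons(cons(e, f(e, e)), e), p(f(b, f(b, e)))), p(e))  →  cons(cons(cons(cons(e, b), e), p(f(b, f(b, e)))), p(e))   [R1 at 1.1.1.2]
2. cons(cons(cons(cons(e, b), e), p(f(b, f(b, e)))), p(e))  →  cons(cons(cons(cons(e, b), e), p(b)), p(e))   [R1 at 1.2.1]

cons(cons(cons(cons(e, b), e), p(b)), p(e))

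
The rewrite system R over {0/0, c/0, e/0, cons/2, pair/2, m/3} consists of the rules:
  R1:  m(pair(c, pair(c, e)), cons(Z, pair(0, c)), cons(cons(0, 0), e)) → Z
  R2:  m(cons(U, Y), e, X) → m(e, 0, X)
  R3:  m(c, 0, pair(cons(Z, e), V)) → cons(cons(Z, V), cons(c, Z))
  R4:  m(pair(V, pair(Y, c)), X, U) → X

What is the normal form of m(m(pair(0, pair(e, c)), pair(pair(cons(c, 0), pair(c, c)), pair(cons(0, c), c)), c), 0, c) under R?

0

1. m(m(pair(0, pair(e, c)), pair(pair(cons(c, 0), pair(c, c)), pair(cons(0, c), c)), c), 0, c)  →  m(pair(pair(cons(c, 0), pair(c, c)), pair(cons(0, c), c)), 0, c)   [R4 at 1]
2. m(pair(pair(cons(c, 0), pair(c, c)), pair(cons(0, c), c)), 0, c)  →  0   [R4 at ε]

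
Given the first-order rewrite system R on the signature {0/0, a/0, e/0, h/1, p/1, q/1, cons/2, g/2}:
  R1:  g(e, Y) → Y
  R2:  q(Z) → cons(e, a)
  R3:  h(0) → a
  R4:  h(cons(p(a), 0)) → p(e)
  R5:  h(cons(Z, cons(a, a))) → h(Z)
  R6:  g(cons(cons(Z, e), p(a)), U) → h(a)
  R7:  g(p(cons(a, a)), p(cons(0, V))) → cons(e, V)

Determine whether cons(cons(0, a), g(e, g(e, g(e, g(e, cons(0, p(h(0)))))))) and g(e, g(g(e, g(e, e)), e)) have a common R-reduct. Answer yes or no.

no — NF(t₁) = cons(cons(0, a), cons(0, p(a))), NF(t₂) = e

Reduce t₁ = cons(cons(0, a), g(e, g(e, g(e, g(e, cons(0, p(h(0)))))))):
1. cons(cons(0, a), g(e, g(e, g(e, g(e, cons(0, p(h(0))))))))  →  cons(cons(0, a), g(e, g(e, g(e, cons(0, p(h(0)))))))   [R1 at 2]
2. cons(cons(0, a), g(e, g(e, g(e, cons(0, p(h(0)))))))  →  cons(cons(0, a), g(e, g(e, cons(0, p(h(0))))))   [R1 at 2]
3. cons(cons(0, a), g(e, g(e, cons(0, p(h(0))))))  →  cons(cons(0, a), g(e, cons(0, p(h(0)))))   [R1 at 2]
4. cons(cons(0, a), g(e, cons(0, p(h(0)))))  →  cons(cons(0, a), cons(0, p(h(0))))   [R1 at 2]
5. cons(cons(0, a), cons(0, p(h(0))))  →  cons(cons(0, a), cons(0, p(a)))   [R3 at 2.2.1]

Reduce t₂ = g(e, g(g(e, g(e, e)), e)):
1. g(e, g(g(e, g(e, e)), e))  →  g(g(e, g(e, e)), e)   [R1 at ε]
2. g(g(e, g(e, e)), e)  →  g(g(e, e), e)   [R1 at 1]
3. g(g(e, e), e)  →  g(e, e)   [R1 at 1]
4. g(e, e)  →  e   [R1 at ε]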